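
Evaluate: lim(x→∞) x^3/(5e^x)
Apply L'Hôpital 3 times (∞/∞ each time):
Eventually get 3!/(5e^x) → 0

Answer: 0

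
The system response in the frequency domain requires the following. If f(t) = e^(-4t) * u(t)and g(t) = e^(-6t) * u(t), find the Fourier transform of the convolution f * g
By the convolution theorem: F{f * g}=F(omega) * G(omega)
F(omega)=1/(4+j * omega), G(omega)=1/(6+j * omega)
F{f * g}=1/((4+j * omega)(6+j * omega))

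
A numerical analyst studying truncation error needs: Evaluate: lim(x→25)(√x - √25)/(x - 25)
Multiply by conjugate (√x+√25)/(√x+√25):
= (x - 25)/((x - 25)(√x+√25)) = 1/(√x+√25)
As x → 25: 1/(2√25)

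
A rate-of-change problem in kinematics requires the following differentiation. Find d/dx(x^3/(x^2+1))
Quotient rule: (f/g)' = (f'g - fg')/g²
f = x^3, f' = 3x^2
g = x^2+1, g' = 2x

Answer: (3x^2·(x^2+1)-2x^4)/(x^2+1)²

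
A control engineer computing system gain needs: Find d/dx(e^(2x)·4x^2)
Product rule: (fg)' = f'g+fg'
f = e^(2x), f' = 2·e^(2x)
g = 4x^2, g' = 8x

Answer: 8·e^(2x)·x^2+8·e^(2x)·x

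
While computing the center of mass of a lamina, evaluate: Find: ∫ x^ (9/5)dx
Power rule: ∫ x^(9/5) dx = x^(14/5)/(14/5) + C

Answer: (5/14)·x^(14/5) + C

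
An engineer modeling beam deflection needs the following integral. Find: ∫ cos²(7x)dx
Using identity cos²(u)=(1+cos(2u))/2:
∫ (1+cos(14x))/2 dx=x/2+sin(14x)/28+C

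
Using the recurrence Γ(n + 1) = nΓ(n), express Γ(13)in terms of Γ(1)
Γ(13)=12Γ(12)=12·11Γ(11)=...=12!·Γ(1)=479001600·Γ(1)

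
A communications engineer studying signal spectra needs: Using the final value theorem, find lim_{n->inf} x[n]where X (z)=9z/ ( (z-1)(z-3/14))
Final value theorem: lim x[n] = lim_{z->1} (z-1) * X(z)
(z-1) * X(z) = 9z/(z-3/14)
As z->1: 9/(1-3/14) = 9/(11/14) = 126/11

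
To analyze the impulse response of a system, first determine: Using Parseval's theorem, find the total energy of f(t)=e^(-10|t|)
Parseval's theorem: E=integral |f(t)|^2 dt=(1/2pi) integral |F(omega)|^2 domega
E=integral_{-inf}^{inf} e^(-20|t|) dt=2 * integral_0^inf e^(-20t) dt=2/(2 * 10)=1/10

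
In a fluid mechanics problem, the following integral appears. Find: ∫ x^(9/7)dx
Power rule: ∫ x^(9/7) dx=x^(16/7)/(16/7)+C

Answer: (7/16)·x^(16/7)+C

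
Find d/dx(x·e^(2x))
Product rule: (fg)'=f'g + fg'
f=x, f'=1
g=e^(2x), g'=2·e^(2x)

Answer: e^(2x) + 2x·e^(2x)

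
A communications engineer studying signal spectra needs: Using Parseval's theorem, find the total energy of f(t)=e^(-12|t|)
Parseval's theorem: E = integral |f(t)|^2 dt = (1/2pi) integral |F(omega)|^2 domega
E = integral_{-inf}^{inf} e^(-24|t|) dt = 2*integral_0^inf e^(-24t) dt = 2/(2*12) = 1/12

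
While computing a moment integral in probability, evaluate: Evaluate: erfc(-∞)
erfc(x) = 1 - erf(x); erfc(-∞) = 1 - erf(-∞) = 1 - (-1) = 2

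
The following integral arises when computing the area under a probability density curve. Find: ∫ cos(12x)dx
Using substitution u=12x: ∫ cos(u) du/12=sin(u)/12+C

Answer: (1/12)sin(12x)+C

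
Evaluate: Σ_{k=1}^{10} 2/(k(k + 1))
Partial fractions: 2/(k(k+1))=2/k - 2/(k+1)
Telescoping sum: 2(1-1/11)=2·10/11

Answer: 20/11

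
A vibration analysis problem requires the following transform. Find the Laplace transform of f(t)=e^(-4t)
L{e^(at)} = 1/(s-a)
L{e^(-4t)} = 1/(s+4)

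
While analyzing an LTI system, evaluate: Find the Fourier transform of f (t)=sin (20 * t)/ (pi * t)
sin(W * t)/(pi * t) = (W/pi) * sinc(W * t/pi) is the impulse response of the ideal low-pass filter with cutoff W (here W = 20).
Its Fourier transform is a rectangular function:
F(omega) = 1 for |omega| < 20, 0 otherwise

Answer: rect(omega/40) [i.e., 1 for |omega| < 20, 0 otherwise]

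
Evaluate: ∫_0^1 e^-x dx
Antiderivative: -e^-x
Evaluate: -(e^-1-1)

Answer: (e^-1-1)/(-1)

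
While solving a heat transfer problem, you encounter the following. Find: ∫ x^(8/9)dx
Power rule: ∫ x^(8/9) dx=x^(17/9)/(17/9) + C

Answer: (9/17)·x^(17/9) + C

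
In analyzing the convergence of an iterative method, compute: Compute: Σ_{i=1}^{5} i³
Using formula: Σ i^3 = [n(n + 1)/2]² = [5·6/2]² = 225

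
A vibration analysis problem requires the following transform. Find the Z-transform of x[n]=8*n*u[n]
Z{n*u[n]}=z/(z-1)^2
By linearity: Z{8*n*u[n]}=8z/(z-1)^2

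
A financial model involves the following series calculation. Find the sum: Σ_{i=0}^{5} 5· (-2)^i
Geometric series: S=a(1 - r^n)/(1 - r)
a=5, r=-2, n=6
S=5(1-64)/3=-105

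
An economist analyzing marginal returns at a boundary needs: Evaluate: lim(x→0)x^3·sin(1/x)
Squeeze theorem: -|x^3| ≤ x^3·sin(1/x) ≤ |x^3|
Since x^3 → 0 as x → 0, by squeeze theorem the limit is 0

Answer: 0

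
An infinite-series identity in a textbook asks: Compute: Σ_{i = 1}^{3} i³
Using formula: Σ i^3 = [n(n+1)/2]² = [3·4/2]² = 36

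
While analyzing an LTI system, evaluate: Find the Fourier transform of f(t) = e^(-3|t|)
Using the standard pair: F{e^(-a|t|)} = 2a/(a^2 + omega^2)
With a = 3: F(omega) = 6/(9 + omega^2)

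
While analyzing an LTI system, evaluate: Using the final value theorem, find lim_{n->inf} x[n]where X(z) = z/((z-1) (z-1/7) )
Final value theorem: lim x[n] = lim_{z->1} (z-1) * X(z)
(z-1) * X(z) = z/(z-1/7)
As z->1: 1/(1 - 1/7) = 1/(6/7) = 7/6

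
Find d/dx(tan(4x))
Chain rule: d/dx[tan(u)]=sec²(u)·u' where u=4x
u'=4

Answer: 4·sec²(4x)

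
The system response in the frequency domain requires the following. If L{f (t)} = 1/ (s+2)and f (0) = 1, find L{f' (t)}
L{f'(t)} = s·F(s) - f(0) = s/(s+2)-1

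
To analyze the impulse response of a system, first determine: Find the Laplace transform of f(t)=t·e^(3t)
L{t·e^(at)} = 1/(s-a)²
L{t·e^(3t)} = 1/(s-3)²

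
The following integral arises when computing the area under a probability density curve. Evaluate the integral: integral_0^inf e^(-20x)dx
integral_0^inf e^(-20x) dx = [-1/20 * e^(-20x)]_0^inf
= 0 - (-1/20) = 1/20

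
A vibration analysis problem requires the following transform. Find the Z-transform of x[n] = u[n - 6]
Using the time-shift property: Z{u[n-6]} = z^(-6)*z/(z-1)
= z^(-5)/(z-1)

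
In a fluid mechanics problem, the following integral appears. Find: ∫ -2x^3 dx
Using power rule: ∫ -2x^3 dx = -2/4 x^4+C = (-1/2)x^4+C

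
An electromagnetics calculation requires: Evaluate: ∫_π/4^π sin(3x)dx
Antiderivative: -cos(3x)/3
Evaluate at bounds: [-cos(3·π)/3] - [-cos(3·π/4)/3]
=(-(-1)+(-√2/2))/3=1/3 - √2/6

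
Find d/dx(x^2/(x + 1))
Quotient rule: (f/g)' = (f'g - fg')/g²
f = x^2, f' = 2x
g = x + 1, g' = 1

Answer: (2x·(x + 1) - x^2)/(x + 1)²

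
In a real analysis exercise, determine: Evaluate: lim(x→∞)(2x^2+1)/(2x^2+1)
Divide numerator and denominator by x^2:
lim (2 + 1/x^2)/(2 + 1/x^2)=1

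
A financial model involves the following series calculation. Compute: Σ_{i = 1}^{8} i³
Using formula: Σ i^3 = [n(n + 1)/2]² = [8·9/2]² = 1296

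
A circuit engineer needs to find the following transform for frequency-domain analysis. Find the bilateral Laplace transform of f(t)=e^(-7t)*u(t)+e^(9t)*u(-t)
For e^(-7t)*u(t): L = 1/(s + 7), Re(s) > -7
For e^(9t)*u(-t): L = -1/(s-9), Re(s) < 9
Combined: F(s) = 1/(s + 7) - 1/(s-9), -7 < Re(s) < 9

Answer: 1/(s + 7) - 1/(s-9), ROC: -7 < Re(s) < 9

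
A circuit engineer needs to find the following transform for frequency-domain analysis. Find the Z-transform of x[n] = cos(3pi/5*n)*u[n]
Z{cos(w0*n)*u[n]}=z(z - cos(w0))/(z^2-2z*cos(w0)+1)
With w0=3pi/5: X(z)=z(z - cos(3pi/5))/(z^2-2z*cos(3pi/5)+1)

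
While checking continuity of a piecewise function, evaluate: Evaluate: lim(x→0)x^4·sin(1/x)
Squeeze theorem: -|x^4| ≤ x^4·sin(1/x) ≤ |x^4|
Since x^4 → 0 as x → 0, by squeeze theorem the limit is 0

Answer: 0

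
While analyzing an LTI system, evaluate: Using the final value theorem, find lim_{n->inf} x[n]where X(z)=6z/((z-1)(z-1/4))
Final value theorem: lim x[n]=lim_{z->1} (z-1)*X(z)
(z-1)*X(z)=6z/(z-1/4)
As z->1: 6/(1 - 1/4)=6/(3/4)=8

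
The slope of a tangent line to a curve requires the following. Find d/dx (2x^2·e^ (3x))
Product rule: (fg)' = f'g + fg'
f = 2x^2, f' = 4x
g = e^(3x), g' = 3·e^(3x)

Answer: 4x·e^(3x) + 6x^2·e^(3x)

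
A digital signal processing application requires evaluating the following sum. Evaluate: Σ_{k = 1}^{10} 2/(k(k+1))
Partial fractions: 2/(k(k + 1)) = 2/k - 2/(k + 1)
Telescoping sum: 2(1 - 1/11) = 2·10/11

Answer: 20/11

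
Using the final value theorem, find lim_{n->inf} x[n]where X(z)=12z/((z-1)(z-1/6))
Final value theorem: lim x[n]=lim_{z->1} (z-1) * X(z)
(z-1) * X(z)=12z/(z-1/6)
As z->1: 12/(1 - 1/6)=12/(5/6)=72/5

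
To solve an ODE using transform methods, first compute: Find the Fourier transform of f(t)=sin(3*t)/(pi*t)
sin(W * t)/(pi * t) = (W/pi) * sinc(W * t/pi) is the impulse response of the ideal low-pass filter with cutoff W (here W = 3).
Its Fourier transform is a rectangular function:
F(omega) = 1 for |omega| < 3, 0 otherwise

Answer: rect(omega/6) [i.e., 1 for |omega| < 3, 0 otherwise]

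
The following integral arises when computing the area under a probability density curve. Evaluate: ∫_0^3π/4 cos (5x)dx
Antiderivative: sin(5x)/5
Evaluate at bounds: [sin(5·3π/4)/5] - [sin(5·0)/5]
= ((-√2/2) - (0))/5 = -√2/10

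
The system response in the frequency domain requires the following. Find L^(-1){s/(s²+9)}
L^(-1){s/(s²+w²)}=cos(wt)
Here w=3

Answer: cos(3t)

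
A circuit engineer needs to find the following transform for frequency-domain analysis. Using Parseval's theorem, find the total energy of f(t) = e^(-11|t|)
Parseval's theorem: E = integral |f(t)|^2 dt = (1/2pi) integral |F(omega)|^2 domega
E = integral_{-inf}^{inf} e^(-22|t|) dt = 2 * integral_0^inf e^(-22t) dt = 2/(2 * 11) = 1/11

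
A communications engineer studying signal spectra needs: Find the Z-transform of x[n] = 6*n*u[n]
Z{n * u[n]}=z/(z-1)^2
By linearity: Z{6 * n * u[n]}=6z/(z-1)^2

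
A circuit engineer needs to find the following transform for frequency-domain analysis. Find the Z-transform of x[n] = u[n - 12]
Using the time-shift property: Z{u[n-12]} = z^(-12) * z/(z-1)
= z^(-11)/(z-1)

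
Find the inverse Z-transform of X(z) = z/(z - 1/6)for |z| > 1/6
Standard pair: z/(z-a) <-> a^n*u[n] for causal signals
With a=1/6: x[n]=(1/6)^n*u[n]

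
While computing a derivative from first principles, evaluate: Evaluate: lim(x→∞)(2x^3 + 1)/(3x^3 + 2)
Divide numerator and denominator by x^3:
lim (2+1/x^3)/(3+2/x^3)=2/3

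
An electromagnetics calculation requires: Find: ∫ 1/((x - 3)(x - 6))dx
Partial fractions: 1/((x-3)(x-6)) = A/(x-3)+B/(x-6)
A = -1/3, B = 1/3
∫ [-1/3· 1/(x-3)+1/3· 1/(x-6)] dx
= (1/3)[ln|x-6| - ln|x-3|]+C

Answer: (1/3)·ln|(x-6)/(x-3)|+C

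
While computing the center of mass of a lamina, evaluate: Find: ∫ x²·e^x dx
Integration by parts twice:
First: u=x², dv=e^x dx => x²e^x - 2∫ xe^x dx
Second: u=x, dv=e^x dx => xe^x - e^x
Combining: x²e^x - 2xe^x + 2e^x + C

Answer: e^x(x² - 2x + 2) + C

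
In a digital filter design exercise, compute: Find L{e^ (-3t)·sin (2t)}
First shifting: L{e^(at)f(t)}=F(s-a)
L{sin(2t)}=2/(s²+4)
Shift: 2/((s+3)²+4)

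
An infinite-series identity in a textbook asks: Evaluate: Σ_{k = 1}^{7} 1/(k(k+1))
Partial fractions: 1/(k(k + 1))=1/k - 1/(k + 1)
Telescoping sum: 1(1 - 1/8)=1·7/8

Answer: 7/8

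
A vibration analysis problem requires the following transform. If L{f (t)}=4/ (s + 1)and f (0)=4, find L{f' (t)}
L{f'(t)} = s·F(s) - f(0) = 4s/(s + 1) - 4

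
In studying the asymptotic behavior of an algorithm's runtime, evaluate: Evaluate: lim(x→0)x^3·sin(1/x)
Squeeze theorem: -|x^3| ≤ x^3·sin(1/x) ≤ |x^3|
Since x^3 → 0 as x → 0, by squeeze theorem the limit is 0

Answer: 0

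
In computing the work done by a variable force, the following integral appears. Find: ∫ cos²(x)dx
Using identity cos²(u) = (1+cos(2u))/2:
∫ (1+cos(2x))/2 dx = x/2+sin(2x)/4+C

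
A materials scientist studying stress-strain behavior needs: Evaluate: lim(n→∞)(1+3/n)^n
This is the definition of e^3: lim(1 + 3/n)^n=e^3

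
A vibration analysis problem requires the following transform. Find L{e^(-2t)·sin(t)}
First shifting: L{e^(at)f(t)}=F(s-a)
L{sin(t)}=1/(s² + 1)
Shift: 1/((s + 2)² + 1)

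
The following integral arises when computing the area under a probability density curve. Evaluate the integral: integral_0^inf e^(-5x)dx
integral_0^inf e^(-5x) dx=[-1/5*e^(-5x)]_0^inf
=0 - (-1/5)=1/5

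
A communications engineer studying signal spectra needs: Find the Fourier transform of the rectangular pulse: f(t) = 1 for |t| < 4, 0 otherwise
F(omega) = integral from -4 to 4 of e^(-j * omega * t) dt
= 2 * sin(4 * omega)/omega = 8 * sinc(4 * omega/pi)

Answer: 2 * sin(4 * omega)/omega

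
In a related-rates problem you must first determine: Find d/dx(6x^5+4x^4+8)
Power rule: d/dx(ax^n) = n·a·x^(n-1)
Term by term: 30·x^4 + 16·x^3

Answer: 30x^4 + 16x^3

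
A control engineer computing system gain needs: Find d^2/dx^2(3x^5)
Apply power rule 2 times:
d^1: 15x^4
d^2: 60x^3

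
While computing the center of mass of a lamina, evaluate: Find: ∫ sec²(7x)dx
Since d/dx[tan(7x)]=7sec²(7x), integral=tan(7x)/7+C

Answer: (1/7)tan(7x)+C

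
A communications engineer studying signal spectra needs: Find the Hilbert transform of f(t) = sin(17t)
The Hilbert transform shifts each frequency component by -pi/2.
H{sin(wt)}=-cos(wt)
With w=17: H{sin(17t)}=-cos(17t)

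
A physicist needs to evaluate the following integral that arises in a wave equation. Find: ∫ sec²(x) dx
Since d/dx[tan(x)] = sec²(x), integral = tan(x) + C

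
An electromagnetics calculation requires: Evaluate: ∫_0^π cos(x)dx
Antiderivative: sin(x)
Evaluate at bounds: [sin(1·π)/1] - [sin(1·0)/1]
= ((0) - (0))/1 = 0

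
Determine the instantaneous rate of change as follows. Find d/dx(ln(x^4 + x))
Chain rule: d/dx[ln(u)] = u'/u where u = x^4+x
u' = 4x^3+1

Answer: (4x^3+1)/(x^4+x)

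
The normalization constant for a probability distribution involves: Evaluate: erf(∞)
erf(∞) = 1 (the error function converges to 1)

Answer: 1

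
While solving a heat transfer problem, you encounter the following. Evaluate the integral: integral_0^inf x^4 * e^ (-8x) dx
This is a Gamma integral. Substitute u = 8x (du = 8 dx):
integral_0^inf x^4*e^(-8x) dx = (1/8^5) integral_0^inf u^4*e^(-u) du
= Gamma(5)/8^5 = 4!/8^5 = 24/32768

Answer: 3/4096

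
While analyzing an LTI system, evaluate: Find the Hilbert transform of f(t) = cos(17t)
The Hilbert transform shifts each frequency component by -pi/2.
H{cos(wt)} = sin(wt)
With w = 17: H{cos(17t)} = sin(17t)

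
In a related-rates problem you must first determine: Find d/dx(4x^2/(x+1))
Quotient rule: (f/g)' = (f'g - fg')/g²
f = 4x^2, f' = 8x
g = x+1, g' = 1

Answer: (8x·(x+1)-4x^2)/(x+1)²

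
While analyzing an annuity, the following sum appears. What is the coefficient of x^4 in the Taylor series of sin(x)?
sin(x) has only odd powers. Coefficient of x^4 = 0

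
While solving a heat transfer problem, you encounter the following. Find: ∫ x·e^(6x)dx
Integration by parts: u=x, dv=e^(6x) dx
du=dx, v=e^(6x)/6
=x·e^(6x)/6 - ∫ e^(6x)/6 dx
=x·e^(6x)/6 - e^(6x)/36+C

Answer: e^(6x)(x/6-1/36)+C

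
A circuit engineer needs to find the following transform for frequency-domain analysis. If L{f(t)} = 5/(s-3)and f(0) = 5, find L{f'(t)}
L{f'(t)}=s·F(s) - f(0)=5s/(s-3) - 5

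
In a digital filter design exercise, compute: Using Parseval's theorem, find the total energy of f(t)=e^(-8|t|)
Parseval's theorem: E=integral |f(t)|^2 dt=(1/2pi) integral |F(omega)|^2 domega
E=integral_{-inf}^{inf} e^(-16|t|) dt=2*integral_0^inf e^(-16t) dt=2/(2*8)=1/8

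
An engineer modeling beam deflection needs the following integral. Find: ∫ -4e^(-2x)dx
Since d/dx[e^(-2x)]=-2e^(-2x), we get 2 e^(-2x) + C

Answer: 2e^(-2x) + C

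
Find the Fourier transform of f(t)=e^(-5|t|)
Using the standard pair: F{e^(-a|t|)}=2a/(a^2 + omega^2)
With a=5: F(omega)=10/(25 + omega^2)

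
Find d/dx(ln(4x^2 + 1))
Chain rule: d/dx[ln(u)]=u'/u where u=4x^2 + 1
u'=8x

Answer: (8x)/(4x^2 + 1)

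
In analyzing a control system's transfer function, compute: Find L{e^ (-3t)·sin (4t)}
First shifting: L{e^(at)f(t)} = F(s-a)
L{sin(4t)} = 4/(s²+16)
Shift: 4/((s+3)²+16)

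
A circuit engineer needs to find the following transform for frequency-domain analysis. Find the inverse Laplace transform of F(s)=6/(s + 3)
L^(-1){6/(s-a)}=c·e^(at)
Here a=-3, c=6

Answer: 6e^(-3t)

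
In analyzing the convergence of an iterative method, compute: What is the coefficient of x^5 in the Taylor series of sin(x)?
sin(x)=Σ (-1)^k x^(2k+1)/(2k+1)!
For x^5: (-1)^2/5!=1/120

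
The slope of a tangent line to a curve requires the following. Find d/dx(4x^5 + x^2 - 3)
Power rule: d/dx(ax^n)=n·a·x^(n-1)
Term by term: 20·x^4 + 2·x

Answer: 20x^4 + 2x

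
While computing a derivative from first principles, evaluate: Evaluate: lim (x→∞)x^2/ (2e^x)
Apply L'Hôpital 2 times (∞/∞ each time):
Eventually get 2!/(2e^x) → 0

Answer: 0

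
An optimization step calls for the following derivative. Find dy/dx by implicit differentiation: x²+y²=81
Differentiate both sides: 2x + 2y·(dy/dx)=0
Solve: dy/dx=-2x/(2y)=-x/y

Answer: dy/dx=-x/y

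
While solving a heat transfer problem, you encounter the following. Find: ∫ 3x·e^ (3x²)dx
Let u = 3x², du = 6x dx
∫ (1/2)e^u du = e^u/2+C

Answer: e^(3x²)/2+C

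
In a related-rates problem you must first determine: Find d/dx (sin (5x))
Chain rule: d/dx[sin(u)]=cos(u)·u' where u=5x
u'=5

Answer: 5·cos(5x)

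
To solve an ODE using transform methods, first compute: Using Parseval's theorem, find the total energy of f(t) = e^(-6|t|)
Parseval's theorem: E=integral |f(t)|^2 dt=(1/2pi) integral |F(omega)|^2 domega
E=integral_{-inf}^{inf} e^(-12|t|) dt=2*integral_0^inf e^(-12t) dt=2/(2*6)=1/6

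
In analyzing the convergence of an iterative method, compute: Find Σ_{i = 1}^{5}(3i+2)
= 3·Σ i + 2·5 = 3·15 + 10 = 55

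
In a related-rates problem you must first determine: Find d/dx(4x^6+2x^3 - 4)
Power rule: d/dx(ax^n) = n·a·x^(n-1)
Term by term: 24·x^5+6·x^2

Answer: 24x^5+6x^2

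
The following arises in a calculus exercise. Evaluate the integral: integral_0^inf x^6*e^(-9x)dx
This is a Gamma integral. Substitute u = 9x (du = 9 dx):
integral_0^inf x^6 * e^(-9x) dx = (1/9^7) integral_0^inf u^6 * e^(-u) du
= Gamma(7)/9^7 = 6!/9^7 = 720/4782969

Answer: 80/531441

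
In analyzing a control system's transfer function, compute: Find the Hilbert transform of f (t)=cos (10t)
The Hilbert transform shifts each frequency component by -pi/2.
H{cos(wt)}=sin(wt)
With w=10: H{cos(10t)}=sin(10t)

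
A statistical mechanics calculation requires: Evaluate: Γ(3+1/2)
Γ(n+1/2) = (2n)!√π/(4^n·n!)
= 720√π/(64·6) = (15/8)·√π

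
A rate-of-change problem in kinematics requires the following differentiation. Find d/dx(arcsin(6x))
d/dx[arcsin(u)]=u'/√(1-u²), u=6x, u'=6

Answer: 6/√(1-36x²)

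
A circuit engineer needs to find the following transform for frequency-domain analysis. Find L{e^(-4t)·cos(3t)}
First shifting: L{e^(at)f(t)}=F(s-a)
L{cos(3t)}=s/(s²+9)
Shift: (s+4)/((s+4)²+9)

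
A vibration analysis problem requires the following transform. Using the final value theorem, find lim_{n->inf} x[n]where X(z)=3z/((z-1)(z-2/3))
Final value theorem: lim x[n] = lim_{z->1} (z-1)*X(z)
(z-1)*X(z) = 3z/(z-2/3)
As z->1: 3/(1-2/3) = 3/(1/3) = 9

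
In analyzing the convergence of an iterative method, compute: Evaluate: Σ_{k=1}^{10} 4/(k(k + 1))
Partial fractions: 4/(k(k+1)) = 4/k - 4/(k+1)
Telescoping sum: 4(1-1/11) = 4·10/11

Answer: 40/11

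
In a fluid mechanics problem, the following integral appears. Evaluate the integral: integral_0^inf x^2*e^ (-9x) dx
This is a Gamma integral. Substitute u=9x (du=9 dx):
integral_0^inf x^2*e^(-9x) dx=(1/9^3) integral_0^inf u^2*e^(-u) du
=Gamma(3)/9^3=2!/9^3=2/729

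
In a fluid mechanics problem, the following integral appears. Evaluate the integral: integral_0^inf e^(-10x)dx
integral_0^inf e^(-10x) dx=[-1/10*e^(-10x)]_0^inf
=0 - (-1/10)=1/10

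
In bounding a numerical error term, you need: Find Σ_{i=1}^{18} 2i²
=2·n(n+1)(2n+1)/6=2·18·19·37/6=4218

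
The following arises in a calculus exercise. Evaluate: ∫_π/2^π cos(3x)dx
Antiderivative: sin(3x)/3
Evaluate at bounds: [sin(3·π)/3] - [sin(3·π/2)/3]
= ((0) - (-1))/3 = 1/3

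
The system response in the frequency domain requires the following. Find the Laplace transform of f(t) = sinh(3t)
L{sinh(at)} = a/(s²-a²)
L{sinh(3t)} = 3/(s²-9)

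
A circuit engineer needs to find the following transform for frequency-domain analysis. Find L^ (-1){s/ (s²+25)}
L^(-1){s/(s²+w²)}=cos(wt)
Here w=5

Answer: cos(5t)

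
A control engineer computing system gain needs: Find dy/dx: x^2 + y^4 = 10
Differentiate: 2x+4y^3·(dy/dx) = 0
dy/dx = -2x/(4y^3)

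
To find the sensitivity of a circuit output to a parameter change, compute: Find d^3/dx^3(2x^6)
Apply power rule 3 times:
d^1: 12x^5
d^2: 60x^4
d^3: 240x^3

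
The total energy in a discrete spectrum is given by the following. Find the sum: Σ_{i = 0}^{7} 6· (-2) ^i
Geometric series: S = a(1 - r^n)/(1 - r)
a = 6, r = -2, n = 8
S = 6(1 - 256)/3 = -510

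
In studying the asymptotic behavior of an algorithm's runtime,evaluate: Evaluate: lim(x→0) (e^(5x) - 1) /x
L'Hôpital (0/0): lim 5e^(5x)/1=5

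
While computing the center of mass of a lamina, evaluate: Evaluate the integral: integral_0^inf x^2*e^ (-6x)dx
This is a Gamma integral. Substitute u=6x (du=6 dx):
integral_0^inf x^2*e^(-6x) dx=(1/6^3) integral_0^inf u^2*e^(-u) du
=Gamma(3)/6^3=2!/6^3=2/216

Answer: 1/108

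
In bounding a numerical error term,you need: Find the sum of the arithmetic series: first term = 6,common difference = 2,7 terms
Last term: a_n=6 + (7 - 1)·2=18
Sum=n(a_1 + a_n)/2=7(6 + 18)/2=84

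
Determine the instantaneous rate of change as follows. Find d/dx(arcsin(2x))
d/dx[arcsin(u)]=u'/√(1-u²), u=2x, u'=2

Answer: 2/√(1 - 4x²)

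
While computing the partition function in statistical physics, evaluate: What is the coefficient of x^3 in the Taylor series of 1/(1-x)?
1/(1-x)=Σ x^n for |x|<1
All coefficients are 1

Answer: 1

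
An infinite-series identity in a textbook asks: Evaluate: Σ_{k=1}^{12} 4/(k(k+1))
Partial fractions: 4/(k(k+1))=4/k - 4/(k+1)
Telescoping sum: 4(1-1/13)=4·12/13

Answer: 48/13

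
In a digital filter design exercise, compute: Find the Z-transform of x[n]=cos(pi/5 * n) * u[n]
Z{cos(w0 * n) * u[n]}=z(z - cos(w0))/(z^2 - 2z * cos(w0) + 1)
With w0=pi/5: X(z)=z(z - cos(pi/5))/(z^2 - 2z * cos(pi/5) + 1)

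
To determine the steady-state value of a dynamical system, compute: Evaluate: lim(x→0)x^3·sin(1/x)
Squeeze theorem: -|x^3| ≤ x^3·sin(1/x) ≤ |x^3|
Since x^3 → 0 as x → 0, by squeeze theorem the limit is 0

Answer: 0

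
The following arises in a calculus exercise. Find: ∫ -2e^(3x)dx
Since d/dx[e^(3x)] = 3e^(3x), we get -2/3 e^(3x)+C

Answer: (-2/3)e^(3x)+C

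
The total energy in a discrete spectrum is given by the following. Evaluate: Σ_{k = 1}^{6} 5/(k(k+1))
Partial fractions: 5/(k(k + 1))=5/k - 5/(k + 1)
Telescoping sum: 5(1 - 1/7)=5·6/7

Answer: 30/7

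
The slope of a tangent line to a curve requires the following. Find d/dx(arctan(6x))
d/dx[arctan(u)] = u'/(1 + u²), u = 6x, u' = 6

Answer: 6/(1 + 36x²)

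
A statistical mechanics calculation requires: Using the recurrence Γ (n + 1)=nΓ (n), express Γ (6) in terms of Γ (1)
Γ(6) = 5Γ(5) = 5·4Γ(4) = ... = 5!·Γ(1) = 120·Γ(1)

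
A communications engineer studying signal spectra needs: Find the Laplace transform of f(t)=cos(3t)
L{cos(wt)} = s/(s² + w²)
L{cos(3t)} = s/(s² + 9)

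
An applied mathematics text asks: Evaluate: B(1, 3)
B(x,y)=Γ(x)Γ(y)/Γ(x + y)=(x-1)!(y-1)!/(x + y-1)!
B(1,3)=0!·2!/3!=1/3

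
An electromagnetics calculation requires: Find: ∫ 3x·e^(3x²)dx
Let u=3x², du=6x dx
∫ (1/2)e^u du=e^u/2 + C

Answer: e^(3x²)/2 + C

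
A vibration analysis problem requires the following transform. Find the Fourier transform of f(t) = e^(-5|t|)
Using the standard pair: F{e^(-a|t|)}=2a/(a^2+omega^2)
With a=5: F(omega)=10/(25+omega^2)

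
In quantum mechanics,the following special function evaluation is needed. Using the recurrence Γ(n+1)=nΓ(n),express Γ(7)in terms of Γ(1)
Γ(7)=6Γ(6)=6·5Γ(5)=...=6!·Γ(1)=720·Γ(1)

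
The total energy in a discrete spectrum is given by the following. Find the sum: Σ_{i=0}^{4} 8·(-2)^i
Geometric series: S = a(1 - r^n)/(1 - r)
a = 8, r = -2, n = 5
S = 8(1+32)/3 = 88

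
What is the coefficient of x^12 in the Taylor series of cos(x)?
cos(x)=Σ (-1)^k x^(2k)/(2k)!
For x^12: (-1)^6/12!=1/479001600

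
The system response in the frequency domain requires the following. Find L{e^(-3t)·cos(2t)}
First shifting: L{e^(at)f(t)}=F(s-a)
L{cos(2t)}=s/(s² + 4)
Shift: (s + 3)/((s + 3)² + 4)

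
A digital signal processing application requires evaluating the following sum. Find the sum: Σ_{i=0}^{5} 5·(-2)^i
Geometric series: S = a(1 - r^n)/(1 - r)
a = 5, r = -2, n = 6
S = 5(1 - 64)/3 = -105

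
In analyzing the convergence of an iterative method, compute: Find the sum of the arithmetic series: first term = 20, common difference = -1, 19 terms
Last term: a_n=20+(19-1)·-1=2
Sum=n(a_1+a_n)/2=19(20+2)/2=209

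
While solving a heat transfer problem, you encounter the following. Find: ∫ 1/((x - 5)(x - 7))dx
Partial fractions: 1/((x-5)(x-7)) = A/(x-5)+B/(x-7)
A = -1/2, B = 1/2
∫ [-1/2· 1/(x-5)+1/2· 1/(x-7)] dx
= (1/2)[ln|x-7| - ln|x-5|]+C

Answer: (1/2)·ln|(x-7)/(x-5)|+C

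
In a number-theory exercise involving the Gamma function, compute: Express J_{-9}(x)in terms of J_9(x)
For integer n: J_{-n}(x)=(-1)^n J_n(x)
With n=9: J_{-9}(x)=(-1)^9 J_9(x)=-J_9(x)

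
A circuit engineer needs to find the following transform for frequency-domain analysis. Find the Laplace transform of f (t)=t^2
L{t^n} = n!/s^(n + 1)
L{t^2} = 2!/s^3 = 2/s^3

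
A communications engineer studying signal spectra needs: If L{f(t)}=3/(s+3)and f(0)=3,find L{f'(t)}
L{f'(t)}=s·F(s) - f(0)=3s/(s + 3) - 3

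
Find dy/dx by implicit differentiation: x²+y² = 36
Differentiate both sides: 2x + 2y·(dy/dx)=0
Solve: dy/dx=-2x/(2y)=-x/y

Answer: dy/dx=-x/y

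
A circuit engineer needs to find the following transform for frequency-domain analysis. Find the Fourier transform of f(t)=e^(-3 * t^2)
The Fourier transform of a Gaussian e^(-a*t^2) is sqrt(pi/a)*e^(-omega^2/(4a)).
With a = 3: F(omega) = sqrt(pi/3)*e^(-omega^2/12)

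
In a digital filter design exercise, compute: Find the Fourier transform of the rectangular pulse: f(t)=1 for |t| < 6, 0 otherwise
F(omega)=integral from -6 to 6 of e^(-j*omega*t) dt
=2*sin(6*omega)/omega=12*sinc(6*omega/pi)

Answer: 2*sin(6*omega)/omega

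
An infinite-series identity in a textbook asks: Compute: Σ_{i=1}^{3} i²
Using formula: Σ i^2 = n(n + 1)(2n + 1)/6 = 3·4·7/6 = 14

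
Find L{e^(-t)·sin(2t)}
First shifting: L{e^(at)f(t)}=F(s-a)
L{sin(2t)}=2/(s²+4)
Shift: 2/((s+1)²+4)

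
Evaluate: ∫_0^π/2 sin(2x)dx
Antiderivative: -cos(2x)/2
Evaluate at bounds: [-cos(2·π/2)/2] - [-cos(2·0)/2]
= (-(-1) + (1))/2 = 1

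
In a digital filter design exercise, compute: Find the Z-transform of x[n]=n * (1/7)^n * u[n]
Using the property Z{n*a^n*u[n]} = az/(z-a)^2
With a = 1/7: X(z) = (1/7)z/(z - 1/7)^2, |z| > 1/7

Answer: (1/7)z/(z - 1/7)^2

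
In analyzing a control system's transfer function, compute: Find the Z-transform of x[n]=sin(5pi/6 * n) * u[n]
Z{sin(w0*n)*u[n]} = z*sin(w0)/(z^2-2z*cos(w0)+1)
With w0 = 5pi/6: X(z) = z*sin(5pi/6)/(z^2-2z*cos(5pi/6)+1)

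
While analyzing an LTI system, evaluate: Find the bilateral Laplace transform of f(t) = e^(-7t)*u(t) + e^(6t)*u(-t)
For e^(-7t)*u(t): L=1/(s+7), Re(s) > -7
For e^(6t)*u(-t): L=-1/(s-6), Re(s) < 6
Combined: F(s)=1/(s+7)-1/(s-6), -7 < Re(s) < 6

Answer: 1/(s+7)-1/(s-6), ROC: -7 < Re(s) < 6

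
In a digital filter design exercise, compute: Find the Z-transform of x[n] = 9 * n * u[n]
Z{n*u[n]}=z/(z-1)^2
By linearity: Z{9*n*u[n]}=9z/(z-1)^2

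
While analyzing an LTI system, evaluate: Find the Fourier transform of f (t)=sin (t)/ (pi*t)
sin(W*t)/(pi*t) = (W/pi)*sinc(W*t/pi) is the impulse response of the ideal low-pass filter with cutoff W (here W = 1).
Its Fourier transform is a rectangular function:
F(omega) = 1 for |omega| < 1, 0 otherwise

Answer: rect(omega/2) [i.e., 1 for |omega| < 1, 0 otherwise]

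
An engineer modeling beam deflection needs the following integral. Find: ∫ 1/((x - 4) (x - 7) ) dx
Partial fractions: 1/((x-4)(x-7)) = A/(x-4) + B/(x-7)
A = -1/3, B = 1/3
∫ [-1/3· 1/(x-4) + 1/3· 1/(x-7)] dx
= (1/3)[ln|x-7| - ln|x-4|] + C

Answer: (1/3)·ln|(x-7)/(x-4)| + C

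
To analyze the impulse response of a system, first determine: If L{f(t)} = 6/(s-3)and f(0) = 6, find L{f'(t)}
L{f'(t)} = s·F(s) - f(0) = 6s/(s-3) - 6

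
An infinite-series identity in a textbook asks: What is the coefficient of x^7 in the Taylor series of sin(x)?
sin(x) = Σ (-1)^k x^(2k+1)/(2k+1)!
For x^7: (-1)^3/7! = -1/5040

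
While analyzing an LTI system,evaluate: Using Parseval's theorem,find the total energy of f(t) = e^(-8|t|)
Parseval's theorem: E=integral |f(t)|^2 dt=(1/2pi) integral |F(omega)|^2 domega
E=integral_{-inf}^{inf} e^(-16|t|) dt=2*integral_0^inf e^(-16t) dt=2/(2*8)=1/8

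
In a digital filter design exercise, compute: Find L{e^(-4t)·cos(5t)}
First shifting: L{e^(at)f(t)} = F(s-a)
L{cos(5t)} = s/(s²+25)
Shift: (s+4)/((s+4)²+25)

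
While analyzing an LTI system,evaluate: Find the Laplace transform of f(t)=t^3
L{t^n} = n!/s^(n + 1)
L{t^3} = 3!/s^4 = 6/s^4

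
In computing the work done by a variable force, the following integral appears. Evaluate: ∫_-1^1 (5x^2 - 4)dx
Step 1: Find antiderivative F(x) = (5/3)x^3-4x
Step 2: F(1) - F(-1) = -7/3 - (7/3) = -14/3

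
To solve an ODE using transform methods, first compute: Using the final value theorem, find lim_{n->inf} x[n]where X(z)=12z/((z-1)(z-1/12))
Final value theorem: lim x[n] = lim_{z->1} (z-1) * X(z)
(z-1) * X(z) = 12z/(z-1/12)
As z->1: 12/(1-1/12) = 12/(11/12) = 144/11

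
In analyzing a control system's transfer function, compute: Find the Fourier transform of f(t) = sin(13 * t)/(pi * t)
sin(W * t)/(pi * t) = (W/pi) * sinc(W * t/pi) is the impulse response of the ideal low-pass filter with cutoff W (here W = 13).
Its Fourier transform is a rectangular function:
F(omega) = 1 for |omega| < 13, 0 otherwise

Answer: rect(omega/26) [i.e., 1 for |omega| < 13, 0 otherwise]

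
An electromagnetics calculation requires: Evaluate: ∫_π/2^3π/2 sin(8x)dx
Antiderivative: -cos(8x)/8
Evaluate at bounds: [-cos(8·3π/2)/8] - [-cos(8·π/2)/8]
=(-(1)+(1))/8=0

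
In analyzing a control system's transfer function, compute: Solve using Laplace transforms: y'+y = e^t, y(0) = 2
Take L: sY - 2+Y=1/(s-1)
Y(s+1)=1/(s-1)+2
Y=1/((s-1)(s+1))+2/(s+1)
Partial fractions: 1/((s-1)(s+1))=(1/2)/(s-1) - (1/2)/(s+1)
So Y=(1/2)/(s-1)+(3/2)/(s+1)
Inverse Laplace transform (L^(-1){1/(s-1)}=e^t, L^(-1){1/(s+1)}=e^(-t)):

Answer: y(t)=(1/2)·e^t+(3/2)·e^(-t)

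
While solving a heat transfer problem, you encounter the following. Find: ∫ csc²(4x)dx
Since d/dx[-cot(4x)]=4csc²(4x), integral=-cot(4x)/4+C

Answer: (-1/4)cot(4x)+C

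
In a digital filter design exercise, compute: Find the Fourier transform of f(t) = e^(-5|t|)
Using the standard pair: F{e^(-a|t|)}=2a/(a^2+omega^2)
With a=5: F(omega)=10/(25+omega^2)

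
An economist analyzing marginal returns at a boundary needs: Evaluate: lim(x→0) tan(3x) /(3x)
tan(u) ≈ u for small u:
tan(3x)/(3x) ≈ 3x/(3x) = 3/3

Answer: 1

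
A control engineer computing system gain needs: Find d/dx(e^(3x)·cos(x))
Product rule: (fg)' = f'g + fg'
f = e^(3x), f' = 3·e^(3x)
g = cos(x), g' = -sin(x)

Answer: 3·e^(3x)·cos(x) - e^(3x)·sin(x)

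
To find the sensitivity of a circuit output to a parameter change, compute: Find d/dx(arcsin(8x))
d/dx[arcsin(u)]=u'/√(1-u²), u=8x, u'=8

Answer: 8/√(1-64x²)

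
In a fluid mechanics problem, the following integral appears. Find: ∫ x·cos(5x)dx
By parts: u=x, dv=cos(5x) dx
du=dx, v=sin(5x)/5
=x·sin(5x)/5+cos(5x)/5²+C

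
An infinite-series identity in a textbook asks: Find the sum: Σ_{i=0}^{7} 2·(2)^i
Geometric series: S=a(1 - r^n)/(1 - r)
a=2, r=2, n=8
S=2(1-256)/-1=510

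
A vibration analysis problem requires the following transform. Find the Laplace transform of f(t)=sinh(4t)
L{sinh(at)}=a/(s²-a²)
L{sinh(4t)}=4/(s²-16)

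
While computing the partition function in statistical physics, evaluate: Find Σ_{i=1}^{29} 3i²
=3·n(n + 1)(2n + 1)/6=3·29·30·59/6=25665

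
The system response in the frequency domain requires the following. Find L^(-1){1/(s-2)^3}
L^(-1){1/(s-a)^n} = t^(n-1)·e^(at)/(n-1)!
Here a = 2, n = 3: t^2·e^(2t)/2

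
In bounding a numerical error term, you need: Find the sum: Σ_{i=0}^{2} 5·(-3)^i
Geometric series: S = a(1 - r^n)/(1 - r)
a = 5, r = -3, n = 3
S = 5(1+27)/4 = 35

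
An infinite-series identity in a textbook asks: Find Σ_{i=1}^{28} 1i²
=1·n(n + 1)(2n + 1)/6=1·28·29·57/6=7714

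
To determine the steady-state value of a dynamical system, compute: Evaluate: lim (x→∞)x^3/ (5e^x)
Apply L'Hôpital 3 times (∞/∞ each time):
Eventually get 3!/(5e^x) → 0

Answer: 0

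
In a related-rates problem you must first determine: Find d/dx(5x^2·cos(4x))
Product rule: (fg)'=f'g+fg'
f=5x^2, f'=10x
g=cos(4x), g'=-4·sin(4x)

Answer: 10x·cos(4x)-20x^2·sin(4x)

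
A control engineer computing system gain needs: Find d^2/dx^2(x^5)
Apply power rule 2 times:
d^1: 5x^4
d^2: 20x^3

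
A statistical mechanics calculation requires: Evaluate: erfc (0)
erfc(x)=1 - erf(x); erfc(0)=1 - erf(0)=1-0=1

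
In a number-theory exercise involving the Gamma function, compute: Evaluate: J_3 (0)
J_n(0)=0 for all n > 0 (Bessel function of first kind)
J_3(0)=0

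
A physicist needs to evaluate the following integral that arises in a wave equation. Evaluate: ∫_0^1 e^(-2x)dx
Antiderivative: (1/(-2))e^(-2x)
Evaluate: (1/(-2))(e^-2 - 1)

Answer: (e^-2 - 1)/(-2)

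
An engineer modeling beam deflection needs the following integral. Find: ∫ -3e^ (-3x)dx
Since d/dx[e^(-3x)] = -3e^(-3x), we get 1 e^(-3x) + C

Answer: e^(-3x) + C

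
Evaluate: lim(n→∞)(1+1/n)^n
This is the definition of e^1: lim(1+1/n)^n = e^1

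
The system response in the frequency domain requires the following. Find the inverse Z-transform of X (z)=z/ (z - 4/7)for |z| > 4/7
Standard pair: z/(z-a) <-> a^n * u[n] for causal signals
With a = 4/7: x[n] = (4/7)^n * u[n]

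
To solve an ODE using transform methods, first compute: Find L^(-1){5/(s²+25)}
L^(-1){w/(s² + w²)}=sin(wt)
Here w=5

Answer: sin(5t)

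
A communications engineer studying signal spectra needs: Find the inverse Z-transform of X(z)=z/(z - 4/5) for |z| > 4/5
Standard pair: z/(z-a) <-> a^n * u[n] for causal signals
With a = 4/5: x[n] = (4/5)^n * u[n]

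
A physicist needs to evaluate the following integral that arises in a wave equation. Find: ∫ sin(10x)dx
Using substitution u = 10x: ∫ sin(u) du/10 = -cos(u)/10 + C

Answer: (-1/10)cos(10x) + C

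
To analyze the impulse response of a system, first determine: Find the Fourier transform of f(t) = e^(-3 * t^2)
The Fourier transform of a Gaussian e^(-a * t^2) is sqrt(pi/a) * e^(-omega^2/(4a)).
With a = 3: F(omega) = sqrt(pi/3) * e^(-omega^2/12)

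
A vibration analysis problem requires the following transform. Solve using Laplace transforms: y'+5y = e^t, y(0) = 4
Take L: sY - 4+5Y=1/(s-1)
Y(s+5)=1/(s-1)+4
Y=1/((s-1)(s+5))+4/(s+5)
Partial fractions: 1/((s-1)(s+5))=(1/6)/(s-1) - (1/6)/(s+5)
So Y=(1/6)/(s-1)+(23/6)/(s+5)
Inverse Laplace transform (L^(-1){1/(s-1)}=e^t, L^(-1){1/(s+5)}=e^(-5t)):

Answer: y(t)=(1/6)·e^t+(23/6)·e^(-5t)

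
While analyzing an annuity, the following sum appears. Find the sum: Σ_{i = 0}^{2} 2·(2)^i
Geometric series: S=a(1 - r^n)/(1 - r)
a=2, r=2, n=3
S=2(1-8)/-1=14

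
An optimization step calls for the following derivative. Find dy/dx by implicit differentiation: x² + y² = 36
Differentiate both sides: 2x+2y·(dy/dx) = 0
Solve: dy/dx = -2x/(2y) = -x/y

Answer: dy/dx = -x/y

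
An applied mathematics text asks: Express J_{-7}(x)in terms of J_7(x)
For integer n: J_{-n}(x)=(-1)^n J_n(x)
With n=7: J_{-7}(x)=(-1)^7 J_7(x)=-J_7(x)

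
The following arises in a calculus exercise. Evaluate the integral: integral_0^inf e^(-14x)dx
integral_0^inf e^(-14x) dx=[-1/14 * e^(-14x)]_0^inf
=0 - (-1/14)=1/14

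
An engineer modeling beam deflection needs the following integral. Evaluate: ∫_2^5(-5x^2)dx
Step 1: Find antiderivative F(x) = (-5/3)x^3
Step 2: F(5) - F(2) = -625/3 - (-40/3) = -195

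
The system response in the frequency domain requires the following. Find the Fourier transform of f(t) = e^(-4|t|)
Using the standard pair: F{e^(-a|t|)} = 2a/(a^2+omega^2)
With a = 4: F(omega) = 8/(16+omega^2)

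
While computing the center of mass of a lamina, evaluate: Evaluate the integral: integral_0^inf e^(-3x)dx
integral_0^inf e^(-3x) dx=[-1/3*e^(-3x)]_0^inf
=0 - (-1/3)=1/3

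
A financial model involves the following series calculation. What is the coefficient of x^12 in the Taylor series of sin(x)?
sin(x) has only odd powers. Coefficient of x^12=0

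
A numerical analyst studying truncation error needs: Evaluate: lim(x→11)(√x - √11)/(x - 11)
Multiply by conjugate (√x+√11)/(√x+√11):
= (x - 11)/((x - 11)(√x+√11)) = 1/(√x+√11)
As x → 11: 1/(2√11)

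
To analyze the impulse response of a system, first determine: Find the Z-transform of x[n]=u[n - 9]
Using the time-shift property: Z{u[n-9]}=z^(-9)*z/(z-1)
=z^(-8)/(z-1)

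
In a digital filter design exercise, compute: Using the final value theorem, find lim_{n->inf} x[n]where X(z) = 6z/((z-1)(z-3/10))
Final value theorem: lim x[n] = lim_{z->1} (z-1)*X(z)
(z-1)*X(z) = 6z/(z-3/10)
As z->1: 6/(1-3/10) = 6/(7/10) = 60/7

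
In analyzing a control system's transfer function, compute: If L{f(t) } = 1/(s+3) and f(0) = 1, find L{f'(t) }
L{f'(t)}=s·F(s) - f(0)=s/(s + 3) - 1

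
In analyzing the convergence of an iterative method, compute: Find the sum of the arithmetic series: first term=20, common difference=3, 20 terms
Last term: a_n = 20 + (20 - 1)·3 = 77
Sum = n(a_1 + a_n)/2 = 20(20 + 77)/2 = 970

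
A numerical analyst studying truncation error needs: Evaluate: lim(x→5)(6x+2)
Polynomial is continuous, so substitute x=5:
6·5 + 2=32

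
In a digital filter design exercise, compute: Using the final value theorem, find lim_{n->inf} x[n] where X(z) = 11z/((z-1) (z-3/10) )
Final value theorem: lim x[n]=lim_{z->1} (z-1)*X(z)
(z-1)*X(z)=11z/(z-3/10)
As z->1: 11/(1-3/10)=11/(7/10)=110/7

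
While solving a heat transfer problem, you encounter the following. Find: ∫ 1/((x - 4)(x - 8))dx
Partial fractions: 1/((x-4)(x-8))=A/(x-4) + B/(x-8)
A=-1/4, B=1/4
∫ [-1/4· 1/(x-4) + 1/4· 1/(x-8)] dx
=(1/4)[ln|x-8| - ln|x-4|] + C

Answer: (1/4)·ln|(x-8)/(x-4)| + C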